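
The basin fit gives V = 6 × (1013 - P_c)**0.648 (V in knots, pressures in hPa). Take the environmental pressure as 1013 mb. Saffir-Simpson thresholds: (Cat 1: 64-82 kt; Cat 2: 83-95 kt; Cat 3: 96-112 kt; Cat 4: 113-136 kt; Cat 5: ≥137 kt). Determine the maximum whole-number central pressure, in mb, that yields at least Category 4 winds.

Category 4 begins at V = 113 kt.
Required ΔP = (113/6)^(1/0.648) = 18.833^1.543 ≈ 92.79 mb.
P_c ≤ 1013 − 92.79 = 920.21, so the highest integer P_c is 920 mb.

920 mb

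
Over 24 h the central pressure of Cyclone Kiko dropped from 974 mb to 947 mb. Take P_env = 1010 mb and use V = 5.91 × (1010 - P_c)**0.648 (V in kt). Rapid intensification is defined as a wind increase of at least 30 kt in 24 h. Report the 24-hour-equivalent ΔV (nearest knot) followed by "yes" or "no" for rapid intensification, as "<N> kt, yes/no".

V₁: ΔP = 36, V ≈ 5.91 × 36^0.648 ≈ 60.27 kt.
V₂: ΔP = 63, V ≈ 5.91 × 63^0.648 ≈ 86.61 kt.
ΔV over 24 h = 26.34 kt → 24 h equivalent = 26.34 × 24/24 ≈ 26.34 kt.
26 kt < 30 kt ⇒ not rapid intensification.

26 kt, no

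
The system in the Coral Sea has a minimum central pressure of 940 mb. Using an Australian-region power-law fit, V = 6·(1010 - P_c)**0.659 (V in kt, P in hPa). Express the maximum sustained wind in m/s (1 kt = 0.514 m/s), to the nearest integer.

ΔP = 1010 − 940 = 70 mb.
V ≈ 6 × 70^0.659 = 6 × 16.441 ≈ 98.644 kt.
98.644 × 0.514 ≈ 50.70 m/s → 51 m/s.

51 m/s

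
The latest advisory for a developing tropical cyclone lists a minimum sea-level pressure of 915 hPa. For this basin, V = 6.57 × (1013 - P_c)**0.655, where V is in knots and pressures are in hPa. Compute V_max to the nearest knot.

132 kt

ΔP = 1013 − 915 = 98 hPa.
98^0.655 ≈ 20.149.
V ≈ 6.57 × 20.149 ≈ 132.4 kt.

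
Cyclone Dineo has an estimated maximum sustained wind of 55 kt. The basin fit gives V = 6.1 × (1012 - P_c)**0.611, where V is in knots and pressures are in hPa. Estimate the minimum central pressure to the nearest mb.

975 mb

ΔP = (V / 6.1)^(1/0.611) = (55/6.1)^1.637.
55/6.1 = 9.016; 9.016^1.637 ≈ 36.56 mb.
P_c = 1012 − 36.56 = 975.44 ≈ 975 mb.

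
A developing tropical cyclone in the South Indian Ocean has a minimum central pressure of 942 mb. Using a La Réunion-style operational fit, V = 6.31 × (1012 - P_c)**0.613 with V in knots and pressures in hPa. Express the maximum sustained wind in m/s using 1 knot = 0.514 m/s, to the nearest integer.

44 m/s

ΔP = 1012 − 942 = 70 mb.
V ≈ 6.31 × 70^0.613 = 6.31 × 13.522 ≈ 85.325 kt.
85.325 × 0.514 ≈ 43.86 m/s → 44 m/s.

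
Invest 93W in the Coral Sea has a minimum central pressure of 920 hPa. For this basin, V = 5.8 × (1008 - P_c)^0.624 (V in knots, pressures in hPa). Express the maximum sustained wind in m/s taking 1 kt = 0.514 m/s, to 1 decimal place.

48.7 m/s

ΔP = 1008 − 920 = 88 hPa.
V ≈ 5.8 × 88^0.624 = 5.8 × 16.344 ≈ 94.795 kt.
94.795 × 0.514 ≈ 48.72 m/s → 48.7 m/s.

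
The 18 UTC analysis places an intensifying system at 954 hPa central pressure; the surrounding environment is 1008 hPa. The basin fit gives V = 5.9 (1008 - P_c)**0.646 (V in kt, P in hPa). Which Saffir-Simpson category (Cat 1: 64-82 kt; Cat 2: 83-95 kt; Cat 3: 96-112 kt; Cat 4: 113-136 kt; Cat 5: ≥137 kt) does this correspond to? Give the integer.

ΔP = 1008 − 954 = 54 hPa.
V ≈ 5.9 × 54^0.646 = 5.9 × 13.16 ≈ 78 kt.
78 kt falls in the Category 1 band.

1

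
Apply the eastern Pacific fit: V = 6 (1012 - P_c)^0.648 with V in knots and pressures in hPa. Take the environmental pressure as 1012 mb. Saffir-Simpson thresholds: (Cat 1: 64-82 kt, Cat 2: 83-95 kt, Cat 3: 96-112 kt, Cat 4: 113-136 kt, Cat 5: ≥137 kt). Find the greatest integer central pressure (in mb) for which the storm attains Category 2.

954 mb

Category 2 begins at V = 83 kt.
Required ΔP = (83/6)^(1/0.648) = 13.833^1.543 ≈ 57.64 mb.
P_c ≤ 1012 − 57.64 = 954.36, so the highest integer P_c is 954 mb.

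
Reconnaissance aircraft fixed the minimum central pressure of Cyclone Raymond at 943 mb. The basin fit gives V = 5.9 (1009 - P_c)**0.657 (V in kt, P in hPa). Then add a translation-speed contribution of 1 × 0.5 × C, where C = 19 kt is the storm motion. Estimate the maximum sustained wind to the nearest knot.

ΔP = 1009 − 943 = 66 mb.
66^0.657 ≈ 15.683.
V ≈ 5.9 × 15.683 ≈ 92.5 kt.
Translation term: 1 × 0.5 × 19 = 9.5 kt.
Corrected V ≈ 102 kt → 102 kt.

102 kt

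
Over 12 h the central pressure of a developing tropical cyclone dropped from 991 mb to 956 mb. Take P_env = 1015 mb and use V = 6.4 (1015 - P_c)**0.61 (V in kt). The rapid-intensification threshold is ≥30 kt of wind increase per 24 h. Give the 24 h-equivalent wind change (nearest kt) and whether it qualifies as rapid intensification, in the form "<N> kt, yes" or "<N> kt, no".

65 kt, yes

V₁: ΔP = 24, V ≈ 6.4 × 24^0.61 ≈ 44.47 kt.
V₂: ΔP = 59, V ≈ 6.4 × 59^0.61 ≈ 76.98 kt.
ΔV over 12 h = 32.51 kt → 24 h equivalent = 32.51 × 24/12 ≈ 65.02 kt.
65 kt ≥ 30 kt ⇒ rapid intensification.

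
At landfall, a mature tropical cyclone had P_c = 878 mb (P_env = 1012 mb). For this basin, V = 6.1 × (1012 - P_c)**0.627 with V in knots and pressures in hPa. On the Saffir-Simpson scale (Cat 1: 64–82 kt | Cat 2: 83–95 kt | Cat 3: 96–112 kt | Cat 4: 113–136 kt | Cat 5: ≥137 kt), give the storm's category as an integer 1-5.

ΔP = 1012 − 878 = 134 mb.
V ≈ 6.1 × 134^0.627 = 6.1 × 21.56 ≈ 132 kt.
132 kt falls in the Category 4 band.

4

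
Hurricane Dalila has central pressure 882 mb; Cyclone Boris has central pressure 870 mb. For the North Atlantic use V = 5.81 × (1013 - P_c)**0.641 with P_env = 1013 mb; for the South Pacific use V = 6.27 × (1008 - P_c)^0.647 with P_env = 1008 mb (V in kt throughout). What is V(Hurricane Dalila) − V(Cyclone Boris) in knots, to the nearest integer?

-20 kt

Hurricane Dalila: ΔP = 131; V ≈ 5.81 × 131^0.641 ≈ 132.24 kt.
Cyclone Boris: ΔP = 138; V ≈ 6.27 × 138^0.647 ≈ 151.97 kt.
Difference ≈ 132.24 − 151.97 = -19.73 → -20 kt.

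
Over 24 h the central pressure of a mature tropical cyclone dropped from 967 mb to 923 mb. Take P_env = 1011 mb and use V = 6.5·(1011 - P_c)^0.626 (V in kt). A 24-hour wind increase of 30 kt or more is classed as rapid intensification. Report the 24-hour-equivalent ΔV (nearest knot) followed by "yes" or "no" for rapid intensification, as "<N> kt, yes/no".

38 kt, yes

V₁: ΔP = 44, V ≈ 6.5 × 44^0.626 ≈ 69.46 kt.
V₂: ΔP = 88, V ≈ 6.5 × 88^0.626 ≈ 107.19 kt.
ΔV over 24 h = 37.73 kt → 24 h equivalent = 37.73 × 24/24 ≈ 37.73 kt.
38 kt ≥ 30 kt ⇒ rapid intensification.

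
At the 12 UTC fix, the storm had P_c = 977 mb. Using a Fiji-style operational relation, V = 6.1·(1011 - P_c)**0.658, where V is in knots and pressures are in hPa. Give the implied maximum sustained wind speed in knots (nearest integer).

62 kt

ΔP = 1011 − 977 = 34 mb.
34^0.658 ≈ 10.179.
V ≈ 6.1 × 10.179 ≈ 62.1 kt.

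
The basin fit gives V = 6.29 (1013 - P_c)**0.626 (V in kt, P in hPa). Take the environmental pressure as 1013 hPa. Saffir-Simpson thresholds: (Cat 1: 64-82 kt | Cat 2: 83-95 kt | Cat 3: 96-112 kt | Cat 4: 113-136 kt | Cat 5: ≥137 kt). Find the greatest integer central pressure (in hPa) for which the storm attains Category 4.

912 hPa

Category 4 begins at V = 113 kt.
Required ΔP = (113/6.29)^(1/0.626) = 17.965^1.597 ≈ 100.90 hPa.
P_c ≤ 1013 − 100.90 = 912.10, so the highest integer P_c is 912 hPa.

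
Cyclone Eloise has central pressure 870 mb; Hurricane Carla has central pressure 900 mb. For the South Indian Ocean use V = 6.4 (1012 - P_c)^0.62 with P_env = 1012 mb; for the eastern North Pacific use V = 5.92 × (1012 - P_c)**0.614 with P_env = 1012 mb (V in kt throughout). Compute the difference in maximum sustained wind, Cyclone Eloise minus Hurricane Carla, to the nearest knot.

Cyclone Eloise: ΔP = 142; V ≈ 6.4 × 142^0.62 ≈ 138.23 kt.
Hurricane Carla: ΔP = 112; V ≈ 5.92 × 112^0.614 ≈ 107.29 kt.
Difference ≈ 138.23 − 107.29 = 30.94 → 31 kt.

31 kt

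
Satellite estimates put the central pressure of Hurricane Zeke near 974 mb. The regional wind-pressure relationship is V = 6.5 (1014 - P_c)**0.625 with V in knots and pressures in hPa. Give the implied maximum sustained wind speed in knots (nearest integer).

65 kt

ΔP = 1014 − 974 = 40 mb.
40^0.625 ≈ 10.030.
V ≈ 6.5 × 10.030 ≈ 65.2 kt.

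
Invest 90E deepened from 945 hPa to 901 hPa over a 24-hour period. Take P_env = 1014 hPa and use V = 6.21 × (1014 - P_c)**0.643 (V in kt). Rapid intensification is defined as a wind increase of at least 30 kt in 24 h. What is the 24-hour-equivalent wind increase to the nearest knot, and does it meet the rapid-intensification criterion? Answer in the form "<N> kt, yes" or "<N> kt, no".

V₁: ΔP = 69, V ≈ 6.21 × 69^0.643 ≈ 94.51 kt.
V₂: ΔP = 113, V ≈ 6.21 × 113^0.643 ≈ 129.78 kt.
ΔV over 24 h = 35.27 kt → 24 h equivalent = 35.27 × 24/24 ≈ 35.27 kt.
35 kt ≥ 30 kt ⇒ rapid intensification.

35 kt, yes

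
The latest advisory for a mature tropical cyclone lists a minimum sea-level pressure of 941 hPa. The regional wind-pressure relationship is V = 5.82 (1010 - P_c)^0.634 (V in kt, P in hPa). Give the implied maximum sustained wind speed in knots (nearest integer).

85 kt

ΔP = 1010 − 941 = 69 hPa.
69^0.634 ≈ 14.650.
V ≈ 5.82 × 14.650 ≈ 85.3 kt.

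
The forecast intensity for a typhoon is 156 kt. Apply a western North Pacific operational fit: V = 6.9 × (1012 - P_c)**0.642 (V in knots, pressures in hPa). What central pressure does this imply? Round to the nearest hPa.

883 hPa

ΔP = (V / 6.9)^(1/0.642) = (156/6.9)^1.558.
156/6.9 = 22.609; 22.609^1.558 ≈ 128.67 hPa.
P_c = 1012 − 128.67 = 883.33 ≈ 883 hPa.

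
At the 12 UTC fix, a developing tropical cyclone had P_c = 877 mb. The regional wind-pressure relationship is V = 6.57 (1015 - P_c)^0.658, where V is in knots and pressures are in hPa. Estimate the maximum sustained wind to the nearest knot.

ΔP = 1015 − 877 = 138 mb.
138^0.658 ≈ 25.588.
V ≈ 6.57 × 25.588 ≈ 168.1 kt.

168 kt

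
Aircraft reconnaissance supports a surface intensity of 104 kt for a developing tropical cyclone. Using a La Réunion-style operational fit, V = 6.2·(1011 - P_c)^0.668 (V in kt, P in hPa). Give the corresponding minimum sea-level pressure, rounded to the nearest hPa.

943 hPa

ΔP = (V / 6.2)^(1/0.668) = (104/6.2)^1.497.
104/6.2 = 16.774; 16.774^1.497 ≈ 68.12 hPa.
P_c = 1011 − 68.12 = 942.88 ≈ 943 hPa.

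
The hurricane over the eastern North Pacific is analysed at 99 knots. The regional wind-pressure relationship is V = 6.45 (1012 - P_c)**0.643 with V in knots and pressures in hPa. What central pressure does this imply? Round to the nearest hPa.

942 hPa

ΔP = (V / 6.45)^(1/0.643) = (99/6.45)^1.555.
99/6.45 = 15.349; 15.349^1.555 ≈ 69.92 hPa.
P_c = 1012 − 69.92 = 942.08 ≈ 942 hPa.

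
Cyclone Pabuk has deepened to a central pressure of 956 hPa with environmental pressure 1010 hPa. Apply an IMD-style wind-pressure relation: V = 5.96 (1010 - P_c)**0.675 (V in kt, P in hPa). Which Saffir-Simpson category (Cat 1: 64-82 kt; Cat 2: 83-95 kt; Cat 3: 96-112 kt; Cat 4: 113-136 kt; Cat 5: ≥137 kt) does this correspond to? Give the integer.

ΔP = 1010 − 956 = 54 hPa.
V ≈ 5.96 × 54^0.675 = 5.96 × 14.77 ≈ 88 kt.
88 kt falls in the Category 2 band.

2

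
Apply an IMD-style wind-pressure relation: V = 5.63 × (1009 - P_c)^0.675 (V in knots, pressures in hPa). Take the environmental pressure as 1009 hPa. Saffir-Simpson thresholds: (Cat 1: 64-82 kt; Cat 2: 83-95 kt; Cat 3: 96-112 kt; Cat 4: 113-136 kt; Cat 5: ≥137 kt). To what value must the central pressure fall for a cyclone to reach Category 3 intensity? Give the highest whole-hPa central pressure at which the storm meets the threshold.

942 hPa

Category 3 begins at V = 96 kt.
Required ΔP = (96/5.63)^(1/0.675) = 17.052^1.481 ≈ 66.81 hPa.
P_c ≤ 1009 − 66.81 = 942.19, so the highest integer P_c is 942 hPa.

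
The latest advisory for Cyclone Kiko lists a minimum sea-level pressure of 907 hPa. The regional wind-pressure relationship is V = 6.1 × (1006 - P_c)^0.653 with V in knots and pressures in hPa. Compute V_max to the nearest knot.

123 kt

ΔP = 1006 − 907 = 99 hPa.
99^0.653 ≈ 20.098.
V ≈ 6.1 × 20.098 ≈ 122.6 kt.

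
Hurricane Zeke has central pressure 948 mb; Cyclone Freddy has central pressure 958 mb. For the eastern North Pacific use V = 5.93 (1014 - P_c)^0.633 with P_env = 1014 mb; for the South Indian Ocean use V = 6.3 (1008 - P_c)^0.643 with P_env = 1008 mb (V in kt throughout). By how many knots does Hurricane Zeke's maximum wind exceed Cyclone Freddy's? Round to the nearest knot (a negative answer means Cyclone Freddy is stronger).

Hurricane Zeke: ΔP = 66; V ≈ 5.93 × 66^0.633 ≈ 84.11 kt.
Cyclone Freddy: ΔP = 50; V ≈ 6.3 × 50^0.643 ≈ 77.94 kt.
Difference ≈ 84.11 − 77.94 = 6.17 → 6 kt.

6 kt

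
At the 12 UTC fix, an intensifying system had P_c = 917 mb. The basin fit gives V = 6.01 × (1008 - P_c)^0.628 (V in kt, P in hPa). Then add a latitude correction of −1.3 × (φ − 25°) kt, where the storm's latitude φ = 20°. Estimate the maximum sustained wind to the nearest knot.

ΔP = 1008 − 917 = 91 mb.
91^0.628 ≈ 16.993.
V ≈ 6.01 × 16.993 ≈ 102.1 kt.
Latitude correction: −1.3 × (20 − 25) = 6.5 kt.
Corrected V ≈ 108.6 kt → 109 kt.

109 kt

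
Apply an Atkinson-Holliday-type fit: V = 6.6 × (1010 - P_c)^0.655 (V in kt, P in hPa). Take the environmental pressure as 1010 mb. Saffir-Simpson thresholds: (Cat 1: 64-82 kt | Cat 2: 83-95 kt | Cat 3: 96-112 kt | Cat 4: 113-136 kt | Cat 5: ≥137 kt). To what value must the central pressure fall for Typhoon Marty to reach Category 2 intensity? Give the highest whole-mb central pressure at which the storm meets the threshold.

Category 2 begins at V = 83 kt.
Required ΔP = (83/6.6)^(1/0.655) = 12.576^1.527 ≈ 47.72 mb.
P_c ≤ 1010 − 47.72 = 962.28, so the highest integer P_c is 962 mb.

962 mb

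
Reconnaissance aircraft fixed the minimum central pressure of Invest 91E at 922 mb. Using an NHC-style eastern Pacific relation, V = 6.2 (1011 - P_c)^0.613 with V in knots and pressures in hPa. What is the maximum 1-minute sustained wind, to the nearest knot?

ΔP = 1011 − 922 = 89 mb.
89^0.613 ≈ 15.667.
V ≈ 6.2 × 15.667 ≈ 97.1 kt.

97 kt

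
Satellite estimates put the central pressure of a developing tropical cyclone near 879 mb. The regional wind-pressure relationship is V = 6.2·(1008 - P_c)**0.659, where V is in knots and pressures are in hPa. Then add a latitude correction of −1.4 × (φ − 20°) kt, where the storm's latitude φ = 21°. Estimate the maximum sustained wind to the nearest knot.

ΔP = 1008 − 879 = 129 mb.
129^0.659 ≈ 24.597.
V ≈ 6.2 × 24.597 ≈ 152.5 kt.
Latitude correction: −1.4 × (21 − 20) = -1.4 kt.
Corrected V ≈ 151.1 kt → 151 kt.

151 kt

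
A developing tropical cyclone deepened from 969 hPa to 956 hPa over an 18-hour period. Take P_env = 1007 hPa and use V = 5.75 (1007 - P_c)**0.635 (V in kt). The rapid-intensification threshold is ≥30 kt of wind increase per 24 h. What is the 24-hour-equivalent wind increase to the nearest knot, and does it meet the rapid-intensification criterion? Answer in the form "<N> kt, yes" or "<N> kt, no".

16 kt, no

V₁: ΔP = 38, V ≈ 5.75 × 38^0.635 ≈ 57.92 kt.
V₂: ΔP = 51, V ≈ 5.75 × 51^0.635 ≈ 69.82 kt.
ΔV over 18 h = 11.90 kt → 24 h equivalent = 11.90 × 24/18 ≈ 15.87 kt.
16 kt < 30 kt ⇒ not rapid intensification.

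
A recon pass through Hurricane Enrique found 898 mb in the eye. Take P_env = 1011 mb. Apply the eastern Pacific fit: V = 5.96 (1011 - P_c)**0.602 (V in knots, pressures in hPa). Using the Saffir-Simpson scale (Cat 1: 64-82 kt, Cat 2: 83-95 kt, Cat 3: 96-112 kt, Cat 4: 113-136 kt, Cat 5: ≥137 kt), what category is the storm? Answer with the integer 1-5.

ΔP = 1011 − 898 = 113 mb.
V ≈ 5.96 × 113^0.602 = 5.96 × 17.22 ≈ 103 kt.
103 kt falls in the Category 3 band.

3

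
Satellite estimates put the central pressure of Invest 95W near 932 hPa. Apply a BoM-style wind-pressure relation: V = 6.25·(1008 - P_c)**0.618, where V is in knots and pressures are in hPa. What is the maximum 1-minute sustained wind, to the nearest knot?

91 kt

ΔP = 1008 − 932 = 76 hPa.
76^0.618 ≈ 14.533.
V ≈ 6.25 × 14.533 ≈ 90.8 kt.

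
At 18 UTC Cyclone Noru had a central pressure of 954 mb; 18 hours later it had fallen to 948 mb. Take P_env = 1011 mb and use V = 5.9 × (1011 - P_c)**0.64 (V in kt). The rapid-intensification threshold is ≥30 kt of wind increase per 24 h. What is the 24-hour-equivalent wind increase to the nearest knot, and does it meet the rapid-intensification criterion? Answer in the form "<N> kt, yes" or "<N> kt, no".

V₁: ΔP = 57, V ≈ 5.9 × 57^0.64 ≈ 78.45 kt.
V₂: ΔP = 63, V ≈ 5.9 × 63^0.64 ≈ 83.64 kt.
ΔV over 18 h = 5.19 kt → 24 h equivalent = 5.19 × 24/18 ≈ 6.92 kt.
7 kt < 30 kt ⇒ not rapid intensification.

7 kt, no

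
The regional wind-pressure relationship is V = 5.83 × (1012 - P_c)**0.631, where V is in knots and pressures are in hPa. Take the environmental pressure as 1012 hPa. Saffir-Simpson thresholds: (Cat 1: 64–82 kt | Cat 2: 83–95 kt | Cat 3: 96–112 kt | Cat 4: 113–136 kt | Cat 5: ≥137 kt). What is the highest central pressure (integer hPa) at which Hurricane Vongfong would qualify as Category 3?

Category 3 begins at V = 96 kt.
Required ΔP = (96/5.83)^(1/0.631) = 16.467^1.585 ≈ 84.73 hPa.
P_c ≤ 1012 − 84.73 = 927.27, so the highest integer P_c is 927 hPa.

927 hPa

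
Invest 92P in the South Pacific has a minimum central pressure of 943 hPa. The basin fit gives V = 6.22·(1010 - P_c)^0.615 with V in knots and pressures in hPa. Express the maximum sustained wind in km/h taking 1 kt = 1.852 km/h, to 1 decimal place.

152.9 km/h

ΔP = 1010 − 943 = 67 hPa.
V ≈ 6.22 × 67^0.615 = 6.22 × 13.275 ≈ 82.571 kt.
82.571 × 1.852 ≈ 152.92 km/h → 152.9 km/h.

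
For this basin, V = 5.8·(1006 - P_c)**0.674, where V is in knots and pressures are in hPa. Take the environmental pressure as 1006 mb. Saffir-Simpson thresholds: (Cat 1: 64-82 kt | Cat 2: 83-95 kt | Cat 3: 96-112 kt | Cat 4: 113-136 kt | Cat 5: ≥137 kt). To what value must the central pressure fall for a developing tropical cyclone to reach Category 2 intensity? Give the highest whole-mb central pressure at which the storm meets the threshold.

954 mb

Category 2 begins at V = 83 kt.
Required ΔP = (83/5.8)^(1/0.674) = 14.310^1.484 ≈ 51.83 mb.
P_c ≤ 1006 − 51.83 = 954.17, so the highest integer P_c is 954 mb.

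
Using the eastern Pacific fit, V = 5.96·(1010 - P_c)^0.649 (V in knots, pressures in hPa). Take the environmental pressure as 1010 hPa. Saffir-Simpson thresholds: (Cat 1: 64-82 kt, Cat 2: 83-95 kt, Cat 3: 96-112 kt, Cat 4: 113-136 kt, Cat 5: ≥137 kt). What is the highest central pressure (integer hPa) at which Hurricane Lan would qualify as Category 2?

Category 2 begins at V = 83 kt.
Required ΔP = (83/5.96)^(1/0.649) = 13.926^1.541 ≈ 57.87 hPa.
P_c ≤ 1010 − 57.87 = 952.13, so the highest integer P_c is 952 hPa.

952 hPa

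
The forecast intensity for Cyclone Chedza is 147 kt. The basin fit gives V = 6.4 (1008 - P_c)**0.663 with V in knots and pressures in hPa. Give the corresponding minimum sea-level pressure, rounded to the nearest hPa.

895 hPa

ΔP = (V / 6.4)^(1/0.663) = (147/6.4)^1.508.
147/6.4 = 22.969; 22.969^1.508 ≈ 112.98 hPa.
P_c = 1008 − 112.98 = 895.02 ≈ 895 hPa.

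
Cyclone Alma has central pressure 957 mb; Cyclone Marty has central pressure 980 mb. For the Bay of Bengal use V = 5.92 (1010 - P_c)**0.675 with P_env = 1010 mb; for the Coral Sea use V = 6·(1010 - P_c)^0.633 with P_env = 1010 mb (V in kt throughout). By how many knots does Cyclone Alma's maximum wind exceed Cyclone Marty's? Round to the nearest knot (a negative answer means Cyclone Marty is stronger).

35 kt

Cyclone Alma: ΔP = 53; V ≈ 5.92 × 53^0.675 ≈ 86.34 kt.
Cyclone Marty: ΔP = 30; V ≈ 6 × 30^0.633 ≈ 51.66 kt.
Difference ≈ 86.34 − 51.66 = 34.68 → 35 kt.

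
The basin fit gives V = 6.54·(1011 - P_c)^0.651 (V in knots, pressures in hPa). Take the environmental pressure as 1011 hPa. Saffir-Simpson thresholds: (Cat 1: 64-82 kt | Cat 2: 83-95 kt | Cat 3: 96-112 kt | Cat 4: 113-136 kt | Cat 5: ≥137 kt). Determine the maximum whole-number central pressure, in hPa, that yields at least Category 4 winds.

Category 4 begins at V = 113 kt.
Required ΔP = (113/6.54)^(1/0.651) = 17.278^1.536 ≈ 79.60 hPa.
P_c ≤ 1011 − 79.60 = 931.40, so the highest integer P_c is 931 hPa.

931 hPa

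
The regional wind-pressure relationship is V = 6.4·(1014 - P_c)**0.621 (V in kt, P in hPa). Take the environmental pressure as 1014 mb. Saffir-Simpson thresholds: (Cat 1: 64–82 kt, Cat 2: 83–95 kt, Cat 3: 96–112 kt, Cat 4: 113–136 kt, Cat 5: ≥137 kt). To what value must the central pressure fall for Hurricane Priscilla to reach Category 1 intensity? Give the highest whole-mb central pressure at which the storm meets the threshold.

Category 1 begins at V = 64 kt.
Required ΔP = (64/6.4)^(1/0.621) = 10.000^1.610 ≈ 40.77 mb.
P_c ≤ 1014 − 40.77 = 973.23, so the highest integer P_c is 973 mb.

973 mb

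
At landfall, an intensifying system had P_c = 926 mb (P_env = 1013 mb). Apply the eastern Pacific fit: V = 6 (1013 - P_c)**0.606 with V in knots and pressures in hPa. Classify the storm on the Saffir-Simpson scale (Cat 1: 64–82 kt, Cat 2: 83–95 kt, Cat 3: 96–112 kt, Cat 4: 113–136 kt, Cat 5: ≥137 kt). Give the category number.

ΔP = 1013 − 926 = 87 mb.
V ≈ 6 × 87^0.606 = 6 × 14.97 ≈ 90 kt.
90 kt falls in the Category 2 band.

2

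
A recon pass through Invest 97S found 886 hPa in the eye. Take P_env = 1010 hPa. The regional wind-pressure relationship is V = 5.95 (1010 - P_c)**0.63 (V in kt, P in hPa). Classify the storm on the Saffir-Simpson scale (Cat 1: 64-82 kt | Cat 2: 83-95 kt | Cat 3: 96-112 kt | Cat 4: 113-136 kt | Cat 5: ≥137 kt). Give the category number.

ΔP = 1010 − 886 = 124 hPa.
V ≈ 5.95 × 124^0.63 = 5.95 × 20.84 ≈ 124 kt.
124 kt falls in the Category 4 band.

4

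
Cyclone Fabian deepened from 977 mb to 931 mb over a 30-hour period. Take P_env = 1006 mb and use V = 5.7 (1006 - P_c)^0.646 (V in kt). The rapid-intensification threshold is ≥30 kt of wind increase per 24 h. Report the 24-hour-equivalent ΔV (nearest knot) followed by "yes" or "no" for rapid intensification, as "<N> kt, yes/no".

V₁: ΔP = 29, V ≈ 5.7 × 29^0.646 ≈ 50.19 kt.
V₂: ΔP = 75, V ≈ 5.7 × 75^0.646 ≈ 92.72 kt.
ΔV over 30 h = 42.53 kt → 24 h equivalent = 42.53 × 24/30 ≈ 34.02 kt.
34 kt ≥ 30 kt ⇒ rapid intensification.

34 kt, yes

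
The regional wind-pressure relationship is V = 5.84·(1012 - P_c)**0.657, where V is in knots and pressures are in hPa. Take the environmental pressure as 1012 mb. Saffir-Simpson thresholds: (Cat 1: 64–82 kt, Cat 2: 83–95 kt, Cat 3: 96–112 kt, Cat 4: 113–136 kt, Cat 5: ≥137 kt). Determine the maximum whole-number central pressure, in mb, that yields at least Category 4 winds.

921 mb

Category 4 begins at V = 113 kt.
Required ΔP = (113/5.84)^(1/0.657) = 19.349^1.522 ≈ 90.86 mb.
P_c ≤ 1012 − 90.86 = 921.14, so the highest integer P_c is 921 mb.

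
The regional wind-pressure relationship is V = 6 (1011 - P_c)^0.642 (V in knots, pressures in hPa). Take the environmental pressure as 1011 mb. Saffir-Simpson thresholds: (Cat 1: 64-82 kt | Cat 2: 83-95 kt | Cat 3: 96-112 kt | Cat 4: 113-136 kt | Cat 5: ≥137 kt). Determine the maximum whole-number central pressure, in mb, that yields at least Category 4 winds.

Category 4 begins at V = 113 kt.
Required ΔP = (113/6)^(1/0.642) = 18.833^1.558 ≈ 96.80 mb.
P_c ≤ 1011 − 96.80 = 914.20, so the highest integer P_c is 914 mb.

914 mb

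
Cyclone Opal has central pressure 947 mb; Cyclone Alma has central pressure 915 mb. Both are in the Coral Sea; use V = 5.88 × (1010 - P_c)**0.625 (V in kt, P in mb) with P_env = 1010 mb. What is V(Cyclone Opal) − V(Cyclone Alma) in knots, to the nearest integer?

Cyclone Opal: ΔP = 63; V ≈ 5.88 × 63^0.625 ≈ 78.34 kt.
Cyclone Alma: ΔP = 95; V ≈ 5.88 × 95^0.625 ≈ 101.26 kt.
Difference ≈ 78.34 − 101.26 = -22.92 → -23 kt.

-23 kt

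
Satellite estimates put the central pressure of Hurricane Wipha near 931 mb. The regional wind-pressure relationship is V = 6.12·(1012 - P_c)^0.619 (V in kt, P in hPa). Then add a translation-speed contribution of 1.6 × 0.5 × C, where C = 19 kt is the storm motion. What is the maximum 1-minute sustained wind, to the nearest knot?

ΔP = 1012 − 931 = 81 mb.
81^0.619 ≈ 15.183.
V ≈ 6.12 × 15.183 ≈ 92.9 kt.
Translation term: 1.6 × 0.5 × 19 = 15.2 kt.
Corrected V ≈ 108.1 kt → 108 kt.

108 kt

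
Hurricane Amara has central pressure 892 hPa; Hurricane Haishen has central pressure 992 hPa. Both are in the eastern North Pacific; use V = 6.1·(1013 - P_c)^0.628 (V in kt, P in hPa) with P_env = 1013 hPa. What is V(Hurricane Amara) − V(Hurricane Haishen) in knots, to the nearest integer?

Hurricane Amara: ΔP = 121; V ≈ 6.1 × 121^0.628 ≈ 123.97 kt.
Hurricane Haishen: ΔP = 21; V ≈ 6.1 × 21^0.628 ≈ 41.27 kt.
Difference ≈ 123.97 − 41.27 = 82.70 → 83 kt.

83 kt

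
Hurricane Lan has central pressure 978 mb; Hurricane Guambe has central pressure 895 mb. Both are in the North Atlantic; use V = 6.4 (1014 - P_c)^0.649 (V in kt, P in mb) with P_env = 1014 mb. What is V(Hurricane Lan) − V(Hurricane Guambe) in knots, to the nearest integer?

Hurricane Lan: ΔP = 36; V ≈ 6.4 × 36^0.649 ≈ 65.50 kt.
Hurricane Guambe: ΔP = 119; V ≈ 6.4 × 119^0.649 ≈ 142.30 kt.
Difference ≈ 65.50 − 142.30 = -76.80 → -77 kt.

-77 kt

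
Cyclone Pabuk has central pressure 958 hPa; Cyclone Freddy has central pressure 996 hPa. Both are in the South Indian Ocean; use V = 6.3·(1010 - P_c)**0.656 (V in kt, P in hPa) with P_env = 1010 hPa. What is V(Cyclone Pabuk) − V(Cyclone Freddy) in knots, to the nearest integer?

Cyclone Pabuk: ΔP = 52; V ≈ 6.3 × 52^0.656 ≈ 84.15 kt.
Cyclone Freddy: ΔP = 14; V ≈ 6.3 × 14^0.656 ≈ 35.58 kt.
Difference ≈ 84.15 − 35.58 = 48.57 → 49 kt.

49 kt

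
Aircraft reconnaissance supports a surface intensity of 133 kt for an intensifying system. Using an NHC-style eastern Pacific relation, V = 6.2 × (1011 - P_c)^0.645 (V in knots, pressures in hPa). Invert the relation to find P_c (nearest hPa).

ΔP = (V / 6.2)^(1/0.645) = (133/6.2)^1.550.
133/6.2 = 21.452; 21.452^1.550 ≈ 115.95 hPa.
P_c = 1011 − 115.95 = 895.05 ≈ 895 hPa.

895 hPa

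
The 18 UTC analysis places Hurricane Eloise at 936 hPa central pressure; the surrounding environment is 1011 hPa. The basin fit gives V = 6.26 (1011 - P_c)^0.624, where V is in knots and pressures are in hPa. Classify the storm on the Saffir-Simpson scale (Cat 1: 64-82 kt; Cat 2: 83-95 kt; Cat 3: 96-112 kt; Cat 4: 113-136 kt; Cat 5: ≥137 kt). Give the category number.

ΔP = 1011 − 936 = 75 hPa.
V ≈ 6.26 × 75^0.624 = 6.26 × 14.79 ≈ 93 kt.
93 kt falls in the Category 2 band.

2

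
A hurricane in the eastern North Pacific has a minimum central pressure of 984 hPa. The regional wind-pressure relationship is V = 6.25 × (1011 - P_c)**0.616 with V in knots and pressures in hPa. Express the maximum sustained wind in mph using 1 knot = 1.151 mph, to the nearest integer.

55 mph

ΔP = 1011 − 984 = 27 hPa.
V ≈ 6.25 × 27^0.616 = 6.25 × 7.616 ≈ 47.599 kt.
47.599 × 1.151 ≈ 54.79 mph → 55 mph.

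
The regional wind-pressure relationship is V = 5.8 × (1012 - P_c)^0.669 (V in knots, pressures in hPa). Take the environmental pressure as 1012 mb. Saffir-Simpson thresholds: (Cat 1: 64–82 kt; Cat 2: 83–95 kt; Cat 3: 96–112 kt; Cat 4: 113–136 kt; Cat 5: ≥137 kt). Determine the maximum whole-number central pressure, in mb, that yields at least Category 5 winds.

Category 5 begins at V = 137 kt.
Required ΔP = (137/5.8)^(1/0.669) = 23.621^1.495 ≈ 112.92 mb.
P_c ≤ 1012 − 112.92 = 899.08, so the highest integer P_c is 899 mb.

899 mb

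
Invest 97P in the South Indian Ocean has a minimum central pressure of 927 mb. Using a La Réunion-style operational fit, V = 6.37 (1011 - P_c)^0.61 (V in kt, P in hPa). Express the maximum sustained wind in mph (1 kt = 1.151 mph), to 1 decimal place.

ΔP = 1011 − 927 = 84 mb.
V ≈ 6.37 × 84^0.61 = 6.37 × 14.921 ≈ 95.049 kt.
95.049 × 1.151 ≈ 109.40 mph → 109.4 mph.

109.4 mph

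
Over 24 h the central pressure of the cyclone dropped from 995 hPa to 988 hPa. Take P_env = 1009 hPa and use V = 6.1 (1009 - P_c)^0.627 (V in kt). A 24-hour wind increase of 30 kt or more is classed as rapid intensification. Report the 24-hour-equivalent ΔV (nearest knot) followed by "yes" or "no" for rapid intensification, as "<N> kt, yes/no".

9 kt, no

V₁: ΔP = 14, V ≈ 6.1 × 14^0.627 ≈ 31.91 kt.
V₂: ΔP = 21, V ≈ 6.1 × 21^0.627 ≈ 41.15 kt.
ΔV over 24 h = 9.24 kt → 24 h equivalent = 9.24 × 24/24 ≈ 9.24 kt.
9 kt < 30 kt ⇒ not rapid intensification.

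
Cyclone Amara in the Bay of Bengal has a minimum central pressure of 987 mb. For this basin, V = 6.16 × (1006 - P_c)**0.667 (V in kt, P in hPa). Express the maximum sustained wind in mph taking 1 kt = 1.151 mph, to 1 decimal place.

50.5 mph

ΔP = 1006 − 987 = 19 mb.
V ≈ 6.16 × 19^0.667 = 6.16 × 7.127 ≈ 43.905 kt.
43.905 × 1.151 ≈ 50.53 mph → 50.5 mph.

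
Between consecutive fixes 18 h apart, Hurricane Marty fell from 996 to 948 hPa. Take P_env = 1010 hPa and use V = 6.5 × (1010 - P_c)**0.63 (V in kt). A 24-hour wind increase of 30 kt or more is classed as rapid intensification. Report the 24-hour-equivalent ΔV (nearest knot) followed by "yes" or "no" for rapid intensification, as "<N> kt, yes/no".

71 kt, yes

V₁: ΔP = 14, V ≈ 6.5 × 14^0.63 ≈ 34.27 kt.
V₂: ΔP = 62, V ≈ 6.5 × 62^0.63 ≈ 87.52 kt.
ΔV over 18 h = 53.25 kt → 24 h equivalent = 53.25 × 24/18 ≈ 71.00 kt.
71 kt ≥ 30 kt ⇒ rapid intensification.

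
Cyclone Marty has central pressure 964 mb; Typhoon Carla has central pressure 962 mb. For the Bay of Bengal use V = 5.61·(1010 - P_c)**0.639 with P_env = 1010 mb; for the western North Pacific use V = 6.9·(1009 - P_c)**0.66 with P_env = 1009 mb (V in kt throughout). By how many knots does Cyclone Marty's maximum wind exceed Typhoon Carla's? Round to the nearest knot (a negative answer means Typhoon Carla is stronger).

-23 kt

Cyclone Marty: ΔP = 46; V ≈ 5.61 × 46^0.639 ≈ 64.78 kt.
Typhoon Carla: ΔP = 47; V ≈ 6.9 × 47^0.66 ≈ 87.59 kt.
Difference ≈ 64.78 − 87.59 = -22.81 → -23 kt.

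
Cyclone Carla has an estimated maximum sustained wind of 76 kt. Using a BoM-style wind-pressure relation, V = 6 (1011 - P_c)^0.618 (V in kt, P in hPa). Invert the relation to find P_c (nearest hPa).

ΔP = (V / 6)^(1/0.618) = (76/6)^1.618.
76/6 = 12.667; 12.667^1.618 ≈ 60.85 hPa.
P_c = 1011 − 60.85 = 950.15 ≈ 950 hPa.

950 hPa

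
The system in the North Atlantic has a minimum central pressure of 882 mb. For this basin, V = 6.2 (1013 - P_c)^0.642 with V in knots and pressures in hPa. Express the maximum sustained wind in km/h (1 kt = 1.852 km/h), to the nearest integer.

ΔP = 1013 − 882 = 131 mb.
V ≈ 6.2 × 131^0.642 = 6.2 × 22.871 ≈ 141.801 kt.
141.801 × 1.852 ≈ 262.62 km/h → 263 km/h.

263 km/h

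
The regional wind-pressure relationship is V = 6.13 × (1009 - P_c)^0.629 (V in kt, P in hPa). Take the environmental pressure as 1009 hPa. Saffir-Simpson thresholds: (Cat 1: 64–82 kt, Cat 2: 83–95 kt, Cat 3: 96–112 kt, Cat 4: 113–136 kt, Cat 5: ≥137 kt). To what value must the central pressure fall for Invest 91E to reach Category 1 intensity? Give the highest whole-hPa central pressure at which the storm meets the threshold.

Category 1 begins at V = 64 kt.
Required ΔP = (64/6.13)^(1/0.629) = 10.440^1.590 ≈ 41.65 hPa.
P_c ≤ 1009 − 41.65 = 967.35, so the highest integer P_c is 967 hPa.

967 hPa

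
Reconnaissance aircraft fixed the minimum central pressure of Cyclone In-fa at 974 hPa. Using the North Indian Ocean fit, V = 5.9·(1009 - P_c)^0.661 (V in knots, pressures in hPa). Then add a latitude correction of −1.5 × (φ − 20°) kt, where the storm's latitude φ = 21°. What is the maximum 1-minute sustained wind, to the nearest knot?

60 kt

ΔP = 1009 − 974 = 35 hPa.
35^0.661 ≈ 10.486.
V ≈ 5.9 × 10.486 ≈ 61.9 kt.
Latitude correction: −1.5 × (21 − 20) = -1.5 kt.
Corrected V ≈ 60.4 kt → 60 kt.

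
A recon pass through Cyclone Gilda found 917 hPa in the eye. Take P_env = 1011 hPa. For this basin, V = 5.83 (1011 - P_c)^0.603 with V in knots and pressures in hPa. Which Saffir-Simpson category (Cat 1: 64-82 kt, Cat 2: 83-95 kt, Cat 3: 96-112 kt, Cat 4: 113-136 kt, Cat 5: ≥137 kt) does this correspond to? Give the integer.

2

ΔP = 1011 − 917 = 94 hPa.
V ≈ 5.83 × 94^0.603 = 5.83 × 15.48 ≈ 90 kt.
90 kt falls in the Category 2 band.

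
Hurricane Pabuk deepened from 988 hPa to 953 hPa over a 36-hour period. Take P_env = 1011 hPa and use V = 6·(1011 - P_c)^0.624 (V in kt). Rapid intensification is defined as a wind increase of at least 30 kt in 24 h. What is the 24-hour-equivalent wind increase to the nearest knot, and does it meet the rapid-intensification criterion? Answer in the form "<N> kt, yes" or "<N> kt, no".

22 kt, no

V₁: ΔP = 23, V ≈ 6 × 23^0.624 ≈ 42.45 kt.
V₂: ΔP = 58, V ≈ 6 × 58^0.624 ≈ 75.60 kt.
ΔV over 36 h = 33.15 kt → 24 h equivalent = 33.15 × 24/36 ≈ 22.10 kt.
22 kt < 30 kt ⇒ not rapid intensification.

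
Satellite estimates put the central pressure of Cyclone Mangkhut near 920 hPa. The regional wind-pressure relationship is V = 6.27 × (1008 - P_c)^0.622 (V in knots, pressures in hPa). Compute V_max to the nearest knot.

ΔP = 1008 − 920 = 88 hPa.
88^0.622 ≈ 16.198.
V ≈ 6.27 × 16.198 ≈ 101.6 kt.

102 kt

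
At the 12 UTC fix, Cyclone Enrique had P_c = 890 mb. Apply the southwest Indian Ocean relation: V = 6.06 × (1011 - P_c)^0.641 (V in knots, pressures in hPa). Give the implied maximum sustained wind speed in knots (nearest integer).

ΔP = 1011 − 890 = 121 mb.
121^0.641 ≈ 21.630.
V ≈ 6.06 × 21.630 ≈ 131.1 kt.

131 kt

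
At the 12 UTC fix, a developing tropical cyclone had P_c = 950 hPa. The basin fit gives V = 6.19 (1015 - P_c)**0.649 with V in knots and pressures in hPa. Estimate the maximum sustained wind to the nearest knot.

ΔP = 1015 − 950 = 65 hPa.
65^0.649 ≈ 15.017.
V ≈ 6.19 × 15.017 ≈ 93.0 kt.

93 kt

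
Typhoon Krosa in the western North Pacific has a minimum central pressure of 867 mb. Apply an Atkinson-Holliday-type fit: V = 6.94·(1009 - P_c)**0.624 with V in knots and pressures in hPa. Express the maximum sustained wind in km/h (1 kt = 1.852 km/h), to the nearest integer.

283 km/h

ΔP = 1009 − 867 = 142 mb.
V ≈ 6.94 × 142^0.624 = 6.94 × 22.031 ≈ 152.893 kt.
152.893 × 1.852 ≈ 283.16 km/h → 283 km/h.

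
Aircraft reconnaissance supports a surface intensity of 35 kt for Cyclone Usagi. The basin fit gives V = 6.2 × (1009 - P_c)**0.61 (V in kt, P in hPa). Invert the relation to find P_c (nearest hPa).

ΔP = (V / 6.2)^(1/0.61) = (35/6.2)^1.639.
35/6.2 = 5.645; 5.645^1.639 ≈ 17.07 hPa.
P_c = 1009 − 17.07 = 991.93 ≈ 992 hPa.

992 hPa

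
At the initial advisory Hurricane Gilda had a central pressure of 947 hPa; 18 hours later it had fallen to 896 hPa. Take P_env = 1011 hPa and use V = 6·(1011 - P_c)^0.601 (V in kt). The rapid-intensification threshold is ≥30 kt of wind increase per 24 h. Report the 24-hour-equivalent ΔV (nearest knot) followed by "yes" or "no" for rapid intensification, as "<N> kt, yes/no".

41 kt, yes

V₁: ΔP = 64, V ≈ 6 × 64^0.601 ≈ 73.06 kt.
V₂: ΔP = 115, V ≈ 6 × 115^0.601 ≈ 103.90 kt.
ΔV over 18 h = 30.84 kt → 24 h equivalent = 30.84 × 24/18 ≈ 41.12 kt.
41 kt ≥ 30 kt ⇒ rapid intensification.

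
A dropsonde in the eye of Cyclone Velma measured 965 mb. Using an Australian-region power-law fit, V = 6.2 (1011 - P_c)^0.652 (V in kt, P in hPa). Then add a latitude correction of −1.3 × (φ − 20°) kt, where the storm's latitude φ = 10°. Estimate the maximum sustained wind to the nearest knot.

88 kt

ΔP = 1011 − 965 = 46 mb.
46^0.652 ≈ 12.137.
V ≈ 6.2 × 12.137 ≈ 75.3 kt.
Latitude correction: −1.3 × (10 − 20) = 13 kt.
Corrected V ≈ 88.3 kt → 88 kt.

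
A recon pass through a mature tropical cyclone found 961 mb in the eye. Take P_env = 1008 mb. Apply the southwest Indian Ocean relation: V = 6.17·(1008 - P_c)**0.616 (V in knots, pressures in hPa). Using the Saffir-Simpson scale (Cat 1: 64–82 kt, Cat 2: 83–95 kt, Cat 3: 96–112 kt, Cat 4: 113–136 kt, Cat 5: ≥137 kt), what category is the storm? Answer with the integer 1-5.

ΔP = 1008 − 961 = 47 mb.
V ≈ 6.17 × 47^0.616 = 6.17 × 10.72 ≈ 66 kt.
66 kt falls in the Category 1 band.

1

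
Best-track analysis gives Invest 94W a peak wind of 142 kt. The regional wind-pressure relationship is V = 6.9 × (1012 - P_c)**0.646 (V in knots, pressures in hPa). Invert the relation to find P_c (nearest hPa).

904 hPa

ΔP = (V / 6.9)^(1/0.646) = (142/6.9)^1.548.
142/6.9 = 20.580; 20.580^1.548 ≈ 107.94 hPa.
P_c = 1012 − 107.94 = 904.06 ≈ 904 hPa.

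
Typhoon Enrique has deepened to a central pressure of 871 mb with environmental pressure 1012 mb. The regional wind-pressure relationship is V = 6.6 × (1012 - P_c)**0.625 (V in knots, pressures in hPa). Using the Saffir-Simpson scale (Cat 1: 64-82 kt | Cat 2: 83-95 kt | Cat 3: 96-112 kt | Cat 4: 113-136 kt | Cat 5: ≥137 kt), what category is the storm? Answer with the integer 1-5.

ΔP = 1012 − 871 = 141 mb.
V ≈ 6.6 × 141^0.625 = 6.6 × 22.04 ≈ 145 kt.
145 kt falls in the Category 5 band.

5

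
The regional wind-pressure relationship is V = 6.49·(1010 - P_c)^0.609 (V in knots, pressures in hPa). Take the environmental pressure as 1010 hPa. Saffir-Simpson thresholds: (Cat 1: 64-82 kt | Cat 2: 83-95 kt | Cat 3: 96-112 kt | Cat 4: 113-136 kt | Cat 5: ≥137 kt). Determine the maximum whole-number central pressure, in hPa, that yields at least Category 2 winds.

Category 2 begins at V = 83 kt.
Required ΔP = (83/6.49)^(1/0.609) = 12.789^1.642 ≈ 65.68 hPa.
P_c ≤ 1010 − 65.68 = 944.32, so the highest integer P_c is 944 hPa.

944 hPa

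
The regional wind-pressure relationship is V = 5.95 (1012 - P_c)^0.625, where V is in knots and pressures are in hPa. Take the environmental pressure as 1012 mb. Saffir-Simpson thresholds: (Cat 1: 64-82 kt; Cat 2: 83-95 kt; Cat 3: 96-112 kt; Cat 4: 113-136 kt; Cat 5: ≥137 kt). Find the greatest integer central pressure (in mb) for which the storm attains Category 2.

Category 2 begins at V = 83 kt.
Required ΔP = (83/5.95)^(1/0.625) = 13.950^1.600 ≈ 67.81 mb.
P_c ≤ 1012 − 67.81 = 944.19, so the highest integer P_c is 944 mb.

944 mb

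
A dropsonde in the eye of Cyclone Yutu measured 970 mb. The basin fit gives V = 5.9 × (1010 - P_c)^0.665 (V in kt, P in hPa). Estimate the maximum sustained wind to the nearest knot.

69 kt

ΔP = 1010 − 970 = 40 mb.
40^0.665 ≈ 11.624.
V ≈ 5.9 × 11.624 ≈ 68.6 kt.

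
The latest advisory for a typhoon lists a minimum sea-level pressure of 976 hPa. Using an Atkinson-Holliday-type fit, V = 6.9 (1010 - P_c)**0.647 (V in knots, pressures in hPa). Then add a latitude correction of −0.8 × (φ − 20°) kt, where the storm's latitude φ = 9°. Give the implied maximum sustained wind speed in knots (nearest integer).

ΔP = 1010 − 976 = 34 hPa.
34^0.647 ≈ 9.792.
V ≈ 6.9 × 9.792 ≈ 67.6 kt.
Latitude correction: −0.8 × (9 − 20) = 8.8 kt.
Corrected V ≈ 76.4 kt → 76 kt.

76 kt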